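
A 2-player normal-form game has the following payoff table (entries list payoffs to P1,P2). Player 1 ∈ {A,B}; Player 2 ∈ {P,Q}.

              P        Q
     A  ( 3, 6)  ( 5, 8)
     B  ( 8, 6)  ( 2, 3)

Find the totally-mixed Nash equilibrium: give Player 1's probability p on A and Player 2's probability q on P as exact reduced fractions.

P1 mixes 3/5 on A; P2 mixes 3/8 on P

P1 indiff ⇒ q·3+(1-q)·5 = q·8+(1-q)·2 ⇒ q(-5) = (1-q)(-3) ⇒ q = 3/8
P2 indiff ⇒ p·6+(1-p)·6 = p·8+(1-p)·3 ⇒ p(-2) = (1-p)(-3) ⇒ p = 3/5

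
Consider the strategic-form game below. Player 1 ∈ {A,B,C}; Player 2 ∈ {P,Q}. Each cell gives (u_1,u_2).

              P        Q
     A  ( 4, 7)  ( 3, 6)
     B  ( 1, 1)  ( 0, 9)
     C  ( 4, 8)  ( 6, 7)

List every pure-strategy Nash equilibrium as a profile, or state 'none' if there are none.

(A,P): NE
(A,Q): not NE [P1→C gives 6>3; P2→P gives 7>6]
(B,P): not NE [P1→C gives 4>1; P2→Q gives 9>1]
(B,Q): not NE [P1→C gives 6>0]
(C,P): NE
(C,Q): not NE [P2→P gives 8>7]

PSNE = {(A,P), (C,P)}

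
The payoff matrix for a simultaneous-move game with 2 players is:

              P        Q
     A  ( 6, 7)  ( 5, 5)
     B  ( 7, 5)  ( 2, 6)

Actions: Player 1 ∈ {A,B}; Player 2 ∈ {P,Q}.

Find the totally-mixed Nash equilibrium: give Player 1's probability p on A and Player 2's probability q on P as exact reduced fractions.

P1 indiff ⇒ q·6+(1-q)·5 = q·7+(1-q)·2 ⇒ q(-1) = (1-q)(-3) ⇒ q = 3/4
P2 indiff ⇒ p·7+(1-p)·5 = p·5+(1-p)·6 ⇒ p(2) = (1-p)(1) ⇒ p = 1/3

p=1/3, q=3/4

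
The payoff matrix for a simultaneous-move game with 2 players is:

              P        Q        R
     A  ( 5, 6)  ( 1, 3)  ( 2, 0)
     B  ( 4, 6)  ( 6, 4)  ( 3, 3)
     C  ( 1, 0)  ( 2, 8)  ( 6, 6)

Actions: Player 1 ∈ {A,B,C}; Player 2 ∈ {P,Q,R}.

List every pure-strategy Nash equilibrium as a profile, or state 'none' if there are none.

(A,P): NE
(A,Q): not NE [P1→B gives 6>1; P2→P gives 6>3]
(A,R): not NE [P1→C gives 6>2; P2→P gives 6>0]
(B,P): not NE [P1→A gives 5>4]
(B,Q): not NE [P2→P gives 6>4]
(B,R): not NE [P1→C gives 6>3; P2→P gives 6>3]
(C,P): not NE [P1→A gives 5>1; P2→Q gives 8>0]
(C,Q): not NE [P1→B gives 6>2]
(C,R): not NE [P2→Q gives 8>6]

PSNE = {(A,P)}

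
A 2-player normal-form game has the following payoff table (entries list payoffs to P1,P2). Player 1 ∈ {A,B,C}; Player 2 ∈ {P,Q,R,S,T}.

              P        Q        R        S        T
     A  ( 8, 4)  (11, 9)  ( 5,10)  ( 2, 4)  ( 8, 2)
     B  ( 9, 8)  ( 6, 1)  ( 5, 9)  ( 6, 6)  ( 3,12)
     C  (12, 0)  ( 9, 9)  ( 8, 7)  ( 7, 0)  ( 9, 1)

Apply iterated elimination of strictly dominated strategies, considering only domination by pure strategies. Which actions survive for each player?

P1 drop B (C beats it: P:12>9 Q:9>6 R:8>5 S:7>6 T:9>3)
P2 drop P (Q beats it: A:9>4 C:9>0)
P2 drop S (Q beats it: A:9>4 C:9>0)
P2 drop T (Q beats it: A:9>2 C:9>1)
P1→{A,C} P2→{Q,R}

Remaining: P1:{A,C} P2:{Q,R}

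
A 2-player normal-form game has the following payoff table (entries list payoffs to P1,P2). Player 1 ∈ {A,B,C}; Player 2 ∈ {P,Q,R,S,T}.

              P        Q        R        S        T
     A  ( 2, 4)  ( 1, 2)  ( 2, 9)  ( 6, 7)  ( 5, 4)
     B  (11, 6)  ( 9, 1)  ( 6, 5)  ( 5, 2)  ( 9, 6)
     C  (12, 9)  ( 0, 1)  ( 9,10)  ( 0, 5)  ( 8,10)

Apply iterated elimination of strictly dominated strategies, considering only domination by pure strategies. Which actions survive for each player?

Survivors P1:{B,C} P2:{P,R,T}

P2 drop Q (P beats it: A:4>2 B:6>1 C:9>1)
P2 drop S (R beats it: A:9>7 B:5>2 C:10>5)
P1 drop A (B beats it: P:11>2 R:6>2 T:9>5)
P1→{B,C} P2→{P,R,T}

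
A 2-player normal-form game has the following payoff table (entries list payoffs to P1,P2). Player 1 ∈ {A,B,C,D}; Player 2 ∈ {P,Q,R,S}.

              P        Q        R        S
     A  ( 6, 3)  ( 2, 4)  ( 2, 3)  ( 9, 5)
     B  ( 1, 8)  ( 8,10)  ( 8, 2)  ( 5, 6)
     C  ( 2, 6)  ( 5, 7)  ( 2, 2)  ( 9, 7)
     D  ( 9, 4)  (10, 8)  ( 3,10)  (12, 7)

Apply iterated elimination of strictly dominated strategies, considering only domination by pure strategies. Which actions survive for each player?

P1 drop A (D beats it: P:9>6 Q:10>2 R:3>2 S:12>9)
P1 drop C (D beats it: P:9>2 Q:10>5 R:3>2 S:12>9)
P2 drop P (Q beats it: B:10>8 D:8>4)
P2 drop S (Q beats it: B:10>6 D:8>7)
P1→{B,D} P2→{Q,R}

Survivors P1:{B,D} P2:{Q,R}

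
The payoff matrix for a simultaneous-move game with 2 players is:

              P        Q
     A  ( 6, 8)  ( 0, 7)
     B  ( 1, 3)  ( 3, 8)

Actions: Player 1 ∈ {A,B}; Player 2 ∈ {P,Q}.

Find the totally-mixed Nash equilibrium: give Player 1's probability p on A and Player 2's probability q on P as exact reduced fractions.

(p,q) = (5/6, 3/8)

P1 indiff ⇒ q·6+(1-q)·0 = q·1+(1-q)·3 ⇒ q(5) = (1-q)(3) ⇒ q = 3/8
P2 indiff ⇒ p·8+(1-p)·3 = p·7+(1-p)·8 ⇒ p(1) = (1-p)(5) ⇒ p = 5/6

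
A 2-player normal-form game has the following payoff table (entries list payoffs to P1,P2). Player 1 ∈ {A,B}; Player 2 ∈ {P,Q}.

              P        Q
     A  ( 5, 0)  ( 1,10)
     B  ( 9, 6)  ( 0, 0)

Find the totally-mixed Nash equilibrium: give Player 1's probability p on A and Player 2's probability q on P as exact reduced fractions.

p=3/8, q=1/5

P1 indiff ⇒ q·5+(1-q)·1 = q·9+(1-q)·0 ⇒ q(-4) = (1-q)(-1) ⇒ q = 1/5
P2 indiff ⇒ p·0+(1-p)·6 = p·10+(1-p)·0 ⇒ p(-10) = (1-p)(-6) ⇒ p = 3/8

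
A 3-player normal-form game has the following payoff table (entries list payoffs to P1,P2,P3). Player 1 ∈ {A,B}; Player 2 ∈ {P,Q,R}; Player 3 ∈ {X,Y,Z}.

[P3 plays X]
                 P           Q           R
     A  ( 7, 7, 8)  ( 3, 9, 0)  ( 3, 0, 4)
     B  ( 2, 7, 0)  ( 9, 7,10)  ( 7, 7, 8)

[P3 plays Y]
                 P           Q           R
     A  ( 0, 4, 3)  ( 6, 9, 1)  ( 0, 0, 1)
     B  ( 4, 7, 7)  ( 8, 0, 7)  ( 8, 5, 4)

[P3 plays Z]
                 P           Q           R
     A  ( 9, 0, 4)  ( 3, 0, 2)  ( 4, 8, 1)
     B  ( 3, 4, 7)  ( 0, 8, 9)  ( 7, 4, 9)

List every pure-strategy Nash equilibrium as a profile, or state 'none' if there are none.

(A,P,X): not NE [P2→Q gives 9>7]
(A,P,Y): not NE [P1→B gives 4>0; P2→Q gives 9>4; P3→X gives 8>3]
(A,P,Z): not NE [P2→R gives 8>0; P3→X gives 8>4]
(A,Q,X): not NE [P1→B gives 9>3; P3→Z gives 2>0]
(A,Q,Y): not NE [P1→B gives 8>6; P3→Z gives 2>1]
(A,Q,Z): not NE [P2→R gives 8>0]
(A,R,X): not NE [P1→B gives 7>3; P2→Q gives 9>0]
(A,R,Y): not NE [P1→B gives 8>0; P2→Q gives 9>0; P3→X gives 4>1]
(A,R,Z): not NE [P1→B gives 7>4; P3→X gives 4>1]
(B,P,X): not NE [P1→A gives 7>2; P3→Z gives 7>0]
(B,P,Y): NE
(B,P,Z): not NE [P1→A gives 9>3; P2→Q gives 8>4]
(B,Q,X): NE
(B,Q,Y): not NE [P2→P gives 7>0; P3→X gives 10>7]
(B,Q,Z): not NE [P1→A gives 3>0; P3→X gives 10>9]
(B,R,X): not NE [P3→Z gives 9>8]
(B,R,Y): not NE [P2→P gives 7>5; P3→Z gives 9>4]
(B,R,Z): not NE [P2→Q gives 8>4]

NE set: (B,P,Y), (B,Q,X)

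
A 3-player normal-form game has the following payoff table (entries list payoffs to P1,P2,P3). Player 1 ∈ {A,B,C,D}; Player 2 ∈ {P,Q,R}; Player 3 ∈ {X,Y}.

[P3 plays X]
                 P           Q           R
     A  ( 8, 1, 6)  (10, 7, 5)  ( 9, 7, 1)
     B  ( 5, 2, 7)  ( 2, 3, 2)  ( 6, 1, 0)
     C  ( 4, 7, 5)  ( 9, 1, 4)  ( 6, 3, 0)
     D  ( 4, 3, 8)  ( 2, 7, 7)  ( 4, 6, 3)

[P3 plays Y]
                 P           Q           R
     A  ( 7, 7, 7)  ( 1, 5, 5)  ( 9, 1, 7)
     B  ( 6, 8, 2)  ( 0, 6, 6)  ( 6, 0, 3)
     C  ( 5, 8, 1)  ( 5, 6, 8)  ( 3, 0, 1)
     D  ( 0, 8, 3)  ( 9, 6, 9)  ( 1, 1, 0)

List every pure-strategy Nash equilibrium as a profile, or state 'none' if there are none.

(A,P,X): not NE [P2→R gives 7>1; P3→Y gives 7>6]
(A,P,Y): NE
(A,Q,X): NE
(A,Q,Y): not NE [P1→D gives 9>1; P2→P gives 7>5]
(A,R,X): not NE [P3→Y gives 7>1]
(A,R,Y): not NE [P2→P gives 7>1]
(B,P,X): not NE [P1→A gives 8>5; P2→Q gives 3>2]
(B,P,Y): not NE [P1→A gives 7>6; P3→X gives 7>2]
(B,Q,X): not NE [P1→A gives 10>2; P3→Y gives 6>2]
(B,Q,Y): not NE [P1→D gives 9>0; P2→P gives 8>6]
(B,R,X): not NE [P1→A gives 9>6; P2→Q gives 3>1; P3→Y gives 3>0]
(B,R,Y): not NE [P1→A gives 9>6; P2→P gives 8>0]
(C,P,X): not NE [P1→A gives 8>4]
(C,P,Y): not NE [P1→A gives 7>5; P3→X gives 5>1]
(C,Q,X): not NE [P1→A gives 10>9; P2→P gives 7>1; P3→Y gives 8>4]
(C,Q,Y): not NE [P1→D gives 9>5; P2→P gives 8>6]
(C,R,X): not NE [P1→A gives 9>6; P2→P gives 7>3; P3→Y gives 1>0]
(C,R,Y): not NE [P1→A gives 9>3; P2→P gives 8>0]
(D,P,X): not NE [P1→A gives 8>4; P2→Q gives 7>3]
(D,P,Y): not NE [P1→A gives 7>0; P3→X gives 8>3]
(D,Q,X): not NE [P1→A gives 10>2; P3→Y gives 9>7]
(D,Q,Y): not NE [P2→P gives 8>6]
(D,R,X): not NE [P1→A gives 9>4; P2→Q gives 7>6]
(D,R,Y): not NE [P1→A gives 9>1; P2→P gives 8>1; P3→X gives 3>0]

Nash profiles: (A,P,Y), (A,Q,X)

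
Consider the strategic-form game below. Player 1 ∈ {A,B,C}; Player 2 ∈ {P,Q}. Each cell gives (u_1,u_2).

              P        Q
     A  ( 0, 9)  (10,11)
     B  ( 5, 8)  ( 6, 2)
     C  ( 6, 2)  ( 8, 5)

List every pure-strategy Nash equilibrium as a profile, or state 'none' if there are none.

(A,P): not NE [P1→C gives 6>0; P2→Q gives 11>9]
(A,Q): NE
(B,P): not NE [P1→C gives 6>5]
(B,Q): not NE [P1→A gives 10>6; P2→P gives 8>2]
(C,P): not NE [P2→Q gives 5>2]
(C,Q): not NE [P1→A gives 10>8]

NE set: (A,Q)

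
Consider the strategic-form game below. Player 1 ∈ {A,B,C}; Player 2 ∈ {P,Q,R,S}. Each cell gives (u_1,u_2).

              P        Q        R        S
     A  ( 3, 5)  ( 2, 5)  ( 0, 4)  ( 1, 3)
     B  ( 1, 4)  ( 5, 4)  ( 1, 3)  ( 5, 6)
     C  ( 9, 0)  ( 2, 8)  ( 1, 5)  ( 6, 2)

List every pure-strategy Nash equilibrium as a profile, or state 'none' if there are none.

(A,P): not NE [P1→C gives 9>3]
(A,Q): not NE [P1→B gives 5>2]
(A,R): not NE [P1→C gives 1>0; P2→Q gives 5>4]
(A,S): not NE [P1→C gives 6>1; P2→Q gives 5>3]
(B,P): not NE [P1→C gives 9>1; P2→S gives 6>4]
(B,Q): not NE [P2→S gives 6>4]
(B,R): not NE [P2→S gives 6>3]
(B,S): not NE [P1→C gives 6>5]
(C,P): not NE [P2→Q gives 8>0]
(C,Q): not NE [P1→B gives 5>2]
(C,R): not NE [P2→Q gives 8>5]
(C,S): not NE [P2→Q gives 8>2]

No pure NE.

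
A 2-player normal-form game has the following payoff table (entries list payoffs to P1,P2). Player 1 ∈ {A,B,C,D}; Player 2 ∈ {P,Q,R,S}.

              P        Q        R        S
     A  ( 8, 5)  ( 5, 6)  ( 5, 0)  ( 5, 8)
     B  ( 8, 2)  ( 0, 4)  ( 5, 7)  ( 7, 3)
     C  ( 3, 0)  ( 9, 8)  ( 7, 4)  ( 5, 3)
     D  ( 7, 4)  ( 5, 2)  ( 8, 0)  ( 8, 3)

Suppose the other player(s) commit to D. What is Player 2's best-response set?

u_2(P vs D) = 4
u_2(Q vs D) = 2
u_2(R vs D) = 0
u_2(S vs D) = 3
max payoff 4 at {P}

P2 best: {P}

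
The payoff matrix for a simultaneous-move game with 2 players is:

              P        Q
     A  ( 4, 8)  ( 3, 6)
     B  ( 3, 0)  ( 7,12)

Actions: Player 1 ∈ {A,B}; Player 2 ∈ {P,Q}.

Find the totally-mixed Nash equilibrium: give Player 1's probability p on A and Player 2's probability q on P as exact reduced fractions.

P1 indiff ⇒ q·4+(1-q)·3 = q·3+(1-q)·7 ⇒ q(1) = (1-q)(4) ⇒ q = 4/5
P2 indiff ⇒ p·8+(1-p)·0 = p·6+(1-p)·12 ⇒ p(2) = (1-p)(12) ⇒ p = 6/7

P1 mixes 6/7 on A; P2 mixes 4/5 on P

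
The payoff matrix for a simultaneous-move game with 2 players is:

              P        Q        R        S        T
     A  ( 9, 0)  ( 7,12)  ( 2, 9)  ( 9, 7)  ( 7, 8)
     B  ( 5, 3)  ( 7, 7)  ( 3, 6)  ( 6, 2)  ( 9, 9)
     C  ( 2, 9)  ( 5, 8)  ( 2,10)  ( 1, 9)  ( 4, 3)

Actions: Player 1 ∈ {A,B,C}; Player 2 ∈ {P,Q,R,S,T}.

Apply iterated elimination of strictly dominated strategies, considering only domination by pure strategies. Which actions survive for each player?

IESDS → P1:{A,B} P2:{Q,T}

P1 drop C (B beats it: P:5>2 Q:7>5 R:3>2 S:6>1 T:9>4)
P2 drop P (Q beats it: A:12>0 B:7>3)
P2 drop R (Q beats it: A:12>9 B:7>6)
P2 drop S (Q beats it: A:12>7 B:7>2)
P1→{A,B} P2→{Q,T}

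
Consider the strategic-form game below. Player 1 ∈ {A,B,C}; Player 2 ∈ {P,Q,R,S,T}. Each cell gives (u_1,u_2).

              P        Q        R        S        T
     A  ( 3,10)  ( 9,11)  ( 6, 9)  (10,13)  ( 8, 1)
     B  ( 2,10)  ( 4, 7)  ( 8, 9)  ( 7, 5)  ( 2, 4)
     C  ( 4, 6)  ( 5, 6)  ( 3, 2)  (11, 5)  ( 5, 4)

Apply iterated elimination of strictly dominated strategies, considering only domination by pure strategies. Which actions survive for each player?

P2 drop R (P beats it: A:10>9 B:10>9 C:6>2)
P1 drop B (A beats it: P:3>2 Q:9>4 S:10>7 T:8>2)
P2 drop T (P beats it: A:10>1 C:6>4)
P1→{A,C} P2→{P,Q,S}

Survivors P1:{A,C} P2:{P,Q,S}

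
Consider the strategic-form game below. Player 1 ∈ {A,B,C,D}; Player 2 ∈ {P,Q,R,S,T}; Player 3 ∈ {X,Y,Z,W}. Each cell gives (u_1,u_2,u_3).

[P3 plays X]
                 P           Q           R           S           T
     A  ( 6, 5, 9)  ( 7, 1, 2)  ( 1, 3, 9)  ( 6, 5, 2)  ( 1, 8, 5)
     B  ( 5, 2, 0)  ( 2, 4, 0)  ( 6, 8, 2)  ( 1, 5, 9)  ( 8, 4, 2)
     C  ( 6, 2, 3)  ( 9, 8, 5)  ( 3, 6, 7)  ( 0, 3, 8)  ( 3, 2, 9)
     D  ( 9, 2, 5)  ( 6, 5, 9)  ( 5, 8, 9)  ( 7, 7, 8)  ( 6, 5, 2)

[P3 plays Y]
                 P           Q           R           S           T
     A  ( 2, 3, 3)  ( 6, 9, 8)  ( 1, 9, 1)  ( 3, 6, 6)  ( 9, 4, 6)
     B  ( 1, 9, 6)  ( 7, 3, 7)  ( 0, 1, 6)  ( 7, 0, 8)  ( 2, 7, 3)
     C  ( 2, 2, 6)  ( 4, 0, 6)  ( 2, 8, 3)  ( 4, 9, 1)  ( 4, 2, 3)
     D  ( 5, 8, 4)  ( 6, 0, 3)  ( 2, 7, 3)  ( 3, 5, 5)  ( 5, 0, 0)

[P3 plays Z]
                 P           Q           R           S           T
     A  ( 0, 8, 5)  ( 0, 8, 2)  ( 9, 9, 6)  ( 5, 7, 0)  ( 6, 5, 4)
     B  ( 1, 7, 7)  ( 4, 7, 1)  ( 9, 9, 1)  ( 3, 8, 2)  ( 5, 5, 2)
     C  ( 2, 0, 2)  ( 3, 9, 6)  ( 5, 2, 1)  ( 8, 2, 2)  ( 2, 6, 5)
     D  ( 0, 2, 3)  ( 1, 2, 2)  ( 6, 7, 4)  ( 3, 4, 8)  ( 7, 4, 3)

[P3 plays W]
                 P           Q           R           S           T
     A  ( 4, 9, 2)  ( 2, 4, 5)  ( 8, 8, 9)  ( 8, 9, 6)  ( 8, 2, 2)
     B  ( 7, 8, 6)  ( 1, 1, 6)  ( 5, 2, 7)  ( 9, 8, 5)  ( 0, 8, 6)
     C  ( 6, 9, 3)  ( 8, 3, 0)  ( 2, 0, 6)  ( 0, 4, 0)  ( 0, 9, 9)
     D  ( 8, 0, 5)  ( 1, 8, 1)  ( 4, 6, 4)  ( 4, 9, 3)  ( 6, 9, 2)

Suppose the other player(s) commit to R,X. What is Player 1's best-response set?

BR_1 = {B}

u_1(A vs R,X) = 1
u_1(B vs R,X) = 6
u_1(C vs R,X) = 3
u_1(D vs R,X) = 5
max payoff 6 at {B}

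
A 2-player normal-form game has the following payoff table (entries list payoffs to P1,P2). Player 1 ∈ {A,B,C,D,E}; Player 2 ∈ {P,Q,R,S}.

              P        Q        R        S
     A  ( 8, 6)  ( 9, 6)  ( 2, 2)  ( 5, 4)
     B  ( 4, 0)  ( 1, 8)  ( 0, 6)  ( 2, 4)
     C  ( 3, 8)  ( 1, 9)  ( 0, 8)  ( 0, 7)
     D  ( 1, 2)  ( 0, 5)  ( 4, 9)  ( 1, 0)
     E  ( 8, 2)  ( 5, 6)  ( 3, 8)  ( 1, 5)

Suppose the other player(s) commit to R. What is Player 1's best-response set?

u_1(A vs R) = 2
u_1(B vs R) = 0
u_1(C vs R) = 0
u_1(D vs R) = 4
u_1(E vs R) = 3
max payoff 4 at {D}

P1 best: {D}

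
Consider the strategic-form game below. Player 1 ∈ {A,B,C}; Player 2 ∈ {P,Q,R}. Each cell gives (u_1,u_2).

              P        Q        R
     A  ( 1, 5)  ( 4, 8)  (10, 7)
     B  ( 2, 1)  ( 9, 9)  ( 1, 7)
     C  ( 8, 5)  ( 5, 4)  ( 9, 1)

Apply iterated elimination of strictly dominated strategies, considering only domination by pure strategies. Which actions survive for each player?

Remaining: P1:{B,C} P2:{P,Q}

P2 drop R (Q beats it: A:8>7 B:9>7 C:4>1)
P1 drop A (B beats it: P:2>1 Q:9>4)
P1→{B,C} P2→{P,Q}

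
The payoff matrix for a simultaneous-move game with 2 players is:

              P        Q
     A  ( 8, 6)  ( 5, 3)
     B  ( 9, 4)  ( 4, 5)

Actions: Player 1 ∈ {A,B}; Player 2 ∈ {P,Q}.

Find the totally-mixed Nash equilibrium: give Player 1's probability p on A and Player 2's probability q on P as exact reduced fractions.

P1 indiff ⇒ q·8+(1-q)·5 = q·9+(1-q)·4 ⇒ q(-1) = (1-q)(-1) ⇒ q = 1/2
P2 indiff ⇒ p·6+(1-p)·4 = p·3+(1-p)·5 ⇒ p(3) = (1-p)(1) ⇒ p = 1/4

P1 mixes 1/4 on A; P2 mixes 1/2 on P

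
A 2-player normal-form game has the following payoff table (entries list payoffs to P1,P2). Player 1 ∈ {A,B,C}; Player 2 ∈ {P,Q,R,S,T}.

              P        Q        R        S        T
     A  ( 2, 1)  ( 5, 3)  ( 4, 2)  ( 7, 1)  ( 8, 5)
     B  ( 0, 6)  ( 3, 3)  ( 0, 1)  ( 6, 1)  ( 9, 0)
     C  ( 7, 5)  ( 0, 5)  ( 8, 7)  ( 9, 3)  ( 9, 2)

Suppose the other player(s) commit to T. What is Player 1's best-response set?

P1 best: {B,C}

u_1(A vs T) = 8
u_1(B vs T) = 9
u_1(C vs T) = 9
max payoff 9 at {B,C}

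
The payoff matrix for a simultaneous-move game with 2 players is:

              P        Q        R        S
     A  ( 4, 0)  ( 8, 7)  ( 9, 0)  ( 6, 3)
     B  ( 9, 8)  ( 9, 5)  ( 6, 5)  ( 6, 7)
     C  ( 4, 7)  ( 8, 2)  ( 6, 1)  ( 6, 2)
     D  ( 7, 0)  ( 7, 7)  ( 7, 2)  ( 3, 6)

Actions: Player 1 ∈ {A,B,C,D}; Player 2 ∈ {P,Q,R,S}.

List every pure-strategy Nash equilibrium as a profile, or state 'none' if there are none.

Nash profiles: (B,P)

(A,P): not NE [P1→B gives 9>4; P2→Q gives 7>0]
(A,Q): not NE [P1→B gives 9>8]
(A,R): not NE [P2→Q gives 7>0]
(A,S): not NE [P2→Q gives 7>3]
(B,P): NE
(B,Q): not NE [P2→P gives 8>5]
(B,R): not NE [P1→A gives 9>6; P2→P gives 8>5]
(B,S): not NE [P2→P gives 8>7]
(C,P): not NE [P1→B gives 9>4]
(C,Q): not NE [P1→B gives 9>8; P2→P gives 7>2]
(C,R): not NE [P1→A gives 9>6; P2→P gives 7>1]
(C,S): not NE [P2→P gives 7>2]
(D,P): not NE [P1→B gives 9>7; P2→Q gives 7>0]
(D,Q): not NE [P1→B gives 9>7]
(D,R): not NE [P1→A gives 9>7; P2→Q gives 7>2]
(D,S): not NE [P1→C gives 6>3; P2→Q gives 7>6]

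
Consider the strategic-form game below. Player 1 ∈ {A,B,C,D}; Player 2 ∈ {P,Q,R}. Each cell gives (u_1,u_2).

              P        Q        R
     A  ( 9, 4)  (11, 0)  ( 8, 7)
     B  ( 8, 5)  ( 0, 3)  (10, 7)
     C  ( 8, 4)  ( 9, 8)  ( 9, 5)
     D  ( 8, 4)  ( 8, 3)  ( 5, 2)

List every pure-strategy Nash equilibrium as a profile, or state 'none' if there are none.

NE set: (B,R)

(A,P): not NE [P2→R gives 7>4]
(A,Q): not NE [P2→R gives 7>0]
(A,R): not NE [P1→B gives 10>8]
(B,P): not NE [P1→A gives 9>8; P2→R gives 7>5]
(B,Q): not NE [P1→A gives 11>0; P2→R gives 7>3]
(B,R): NE
(C,P): not NE [P1→A gives 9>8; P2→Q gives 8>4]
(C,Q): not NE [P1→A gives 11>9]
(C,R): not NE [P1→B gives 10>9; P2→Q gives 8>5]
(D,P): not NE [P1→A gives 9>8]
(D,Q): not NE [P1→A gives 11>8; P2→P gives 4>3]
(D,R): not NE [P1→B gives 10>5; P2→P gives 4>2]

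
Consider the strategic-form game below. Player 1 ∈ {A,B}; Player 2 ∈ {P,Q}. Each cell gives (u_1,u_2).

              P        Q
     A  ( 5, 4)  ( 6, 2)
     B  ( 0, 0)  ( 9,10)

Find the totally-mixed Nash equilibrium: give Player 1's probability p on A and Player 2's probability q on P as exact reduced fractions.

P1 indiff ⇒ q·5+(1-q)·6 = q·0+(1-q)·9 ⇒ q(5) = (1-q)(3) ⇒ q = 3/8
P2 indiff ⇒ p·4+(1-p)·0 = p·2+(1-p)·10 ⇒ p(2) = (1-p)(10) ⇒ p = 5/6

(p,q) = (5/6, 3/8)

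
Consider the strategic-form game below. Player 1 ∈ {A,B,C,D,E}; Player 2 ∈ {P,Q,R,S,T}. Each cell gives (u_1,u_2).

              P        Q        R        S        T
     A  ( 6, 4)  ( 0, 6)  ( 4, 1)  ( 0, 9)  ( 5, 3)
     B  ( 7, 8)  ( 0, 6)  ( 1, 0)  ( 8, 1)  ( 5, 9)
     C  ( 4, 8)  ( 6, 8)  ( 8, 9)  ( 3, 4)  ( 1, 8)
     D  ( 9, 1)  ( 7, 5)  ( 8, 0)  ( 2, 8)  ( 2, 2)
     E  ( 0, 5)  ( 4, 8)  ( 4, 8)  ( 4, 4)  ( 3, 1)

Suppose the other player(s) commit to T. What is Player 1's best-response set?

P1 best: {A,B}

u_1(A vs T) = 5
u_1(B vs T) = 5
u_1(C vs T) = 1
u_1(D vs T) = 2
u_1(E vs T) = 3
max payoff 5 at {A,B}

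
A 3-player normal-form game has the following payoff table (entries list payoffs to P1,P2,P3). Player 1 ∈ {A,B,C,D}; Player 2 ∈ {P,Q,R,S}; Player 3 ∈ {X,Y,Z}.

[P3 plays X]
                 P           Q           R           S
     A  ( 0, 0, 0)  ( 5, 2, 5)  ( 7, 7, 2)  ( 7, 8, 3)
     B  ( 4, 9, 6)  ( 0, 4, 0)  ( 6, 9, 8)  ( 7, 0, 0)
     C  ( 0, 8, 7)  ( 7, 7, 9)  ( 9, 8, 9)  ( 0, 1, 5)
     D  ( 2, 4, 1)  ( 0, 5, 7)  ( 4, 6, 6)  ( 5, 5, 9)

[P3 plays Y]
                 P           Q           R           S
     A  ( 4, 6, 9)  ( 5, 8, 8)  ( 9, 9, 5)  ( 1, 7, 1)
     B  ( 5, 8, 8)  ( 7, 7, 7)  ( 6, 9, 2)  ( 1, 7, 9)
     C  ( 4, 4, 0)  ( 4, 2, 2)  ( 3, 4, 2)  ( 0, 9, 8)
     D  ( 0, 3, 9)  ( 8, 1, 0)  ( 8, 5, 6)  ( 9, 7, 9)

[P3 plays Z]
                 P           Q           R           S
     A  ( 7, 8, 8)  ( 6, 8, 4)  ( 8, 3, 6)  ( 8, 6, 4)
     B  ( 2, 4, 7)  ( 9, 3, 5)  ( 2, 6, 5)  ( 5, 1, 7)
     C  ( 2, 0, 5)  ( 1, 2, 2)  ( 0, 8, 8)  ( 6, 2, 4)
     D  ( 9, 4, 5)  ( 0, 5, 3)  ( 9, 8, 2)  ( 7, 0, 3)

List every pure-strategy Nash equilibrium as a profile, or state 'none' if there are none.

Nash profiles: (C,R,X), (D,S,Y)

(A,P,X): not NE [P1→B gives 4>0; P2→S gives 8>0; P3→Y gives 9>0]
(A,P,Y): not NE [P1→B gives 5>4; P2→R gives 9>6]
(A,P,Z): not NE [P1→D gives 9>7; P3→Y gives 9>8]
(A,Q,X): not NE [P1→C gives 7>5; P2→S gives 8>2; P3→Y gives 8>5]
(A,Q,Y): not NE [P1→D gives 8>5; P2→R gives 9>8]
(A,Q,Z): not NE [P1→B gives 9>6; P3→Y gives 8>4]
(A,R,X): not NE [P1→C gives 9>7; P2→S gives 8>7; P3→Z gives 6>2]
(A,R,Y): not NE [P3→Z gives 6>5]
(A,R,Z): not NE [P1→D gives 9>8; P2→Q gives 8>3]
(A,S,X): not NE [P3→Z gives 4>3]
(A,S,Y): not NE [P1→D gives 9>1; P2→R gives 9>7; P3→Z gives 4>1]
(A,S,Z): not NE [P2→Q gives 8>6]
(B,P,X): not NE [P3→Y gives 8>6]
(B,P,Y): not NE [P2→R gives 9>8]
(B,P,Z): not NE [P1→D gives 9>2; P2→R gives 6>4; P3→Y gives 8>7]
(B,Q,X): not NE [P1→C gives 7>0; P2→R gives 9>4; P3→Y gives 7>0]
(B,Q,Y): not NE [P1→D gives 8>7; P2→R gives 9>7]
(B,Q,Z): not NE [P2→R gives 6>3; P3→Y gives 7>5]
(B,R,X): not NE [P1→C gives 9>6]
(B,R,Y): not NE [P1→A gives 9>6; P3→X gives 8>2]
(B,R,Z): not NE [P1→D gives 9>2; P3→X gives 8>5]
(B,S,X): not NE [P2→R gives 9>0; P3→Y gives 9>0]
(B,S,Y): not NE [P1→D gives 9>1; P2→R gives 9>7]
(B,S,Z): not NE [P1→A gives 8>5; P2→R gives 6>1; P3→Y gives 9>7]
(C,P,X): not NE [P1→B gives 4>0]
(C,P,Y): not NE [P1→B gives 5>4; P2→S gives 9>4; P3→X gives 7>0]
(C,P,Z): not NE [P1→D gives 9>2; P2→R gives 8>0; P3→X gives 7>5]
(C,Q,X): not NE [P2→R gives 8>7]
(C,Q,Y): not NE [P1→D gives 8>4; P2→S gives 9>2; P3→X gives 9>2]
(C,Q,Z): not NE [P1→B gives 9>1; P2→R gives 8>2; P3→X gives 9>2]
(C,R,X): NE
(C,R,Y): not NE [P1→A gives 9>3; P2→S gives 9>4; P3→X gives 9>2]
(C,R,Z): not NE [P1→D gives 9>0; P3→X gives 9>8]
(C,S,X): not NE [P1→B gives 7>0; P2→R gives 8>1; P3→Y gives 8>5]
(C,S,Y): not NE [P1→D gives 9>0]
(C,S,Z): not NE [P1→A gives 8>6; P2→R gives 8>2; P3→Y gives 8>4]
(D,P,X): not NE [P1→B gives 4>2; P2→R gives 6>4; P3→Y gives 9>1]
(D,P,Y): not NE [P1→B gives 5>0; P2→S gives 7>3]
(D,P,Z): not NE [P2→R gives 8>4; P3→Y gives 9>5]
(D,Q,X): not NE [P1→C gives 7>0; P2→R gives 6>5]
(D,Q,Y): not NE [P2→S gives 7>1; P3→X gives 7>0]
(D,Q,Z): not NE [P1→B gives 9>0; P2→R gives 8>5; P3→X gives 7>3]
(D,R,X): not NE [P1→C gives 9>4]
(D,R,Y): not NE [P1→A gives 9>8; P2→S gives 7>5]
(D,R,Z): not NE [P3→Y gives 6>2]
(D,S,X): not NE [P1→B gives 7>5; P2→R gives 6>5]
(D,S,Y): NE
(D,S,Z): not NE [P1→A gives 8>7; P2→R gives 8>0; P3→Y gives 9>3]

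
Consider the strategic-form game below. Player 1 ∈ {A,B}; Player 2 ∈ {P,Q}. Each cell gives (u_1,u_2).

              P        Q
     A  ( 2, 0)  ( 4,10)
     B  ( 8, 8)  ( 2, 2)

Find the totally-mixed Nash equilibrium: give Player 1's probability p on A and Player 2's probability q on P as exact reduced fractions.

P1 indiff ⇒ q·2+(1-q)·4 = q·8+(1-q)·2 ⇒ q(-6) = (1-q)(-2) ⇒ q = 1/4
P2 indiff ⇒ p·0+(1-p)·8 = p·10+(1-p)·2 ⇒ p(-10) = (1-p)(-6) ⇒ p = 3/8

(p,q) = (3/8, 1/4)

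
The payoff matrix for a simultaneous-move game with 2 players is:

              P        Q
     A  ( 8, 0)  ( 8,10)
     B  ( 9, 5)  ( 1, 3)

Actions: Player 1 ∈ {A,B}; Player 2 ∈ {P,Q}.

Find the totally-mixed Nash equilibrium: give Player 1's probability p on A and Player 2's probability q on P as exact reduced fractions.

P1 mixes 1/6 on A; P2 mixes 7/8 on P

P1 indiff ⇒ q·8+(1-q)·8 = q·9+(1-q)·1 ⇒ q(-1) = (1-q)(-7) ⇒ q = 7/8
P2 indiff ⇒ p·0+(1-p)·5 = p·10+(1-p)·3 ⇒ p(-10) = (1-p)(-2) ⇒ p = 1/6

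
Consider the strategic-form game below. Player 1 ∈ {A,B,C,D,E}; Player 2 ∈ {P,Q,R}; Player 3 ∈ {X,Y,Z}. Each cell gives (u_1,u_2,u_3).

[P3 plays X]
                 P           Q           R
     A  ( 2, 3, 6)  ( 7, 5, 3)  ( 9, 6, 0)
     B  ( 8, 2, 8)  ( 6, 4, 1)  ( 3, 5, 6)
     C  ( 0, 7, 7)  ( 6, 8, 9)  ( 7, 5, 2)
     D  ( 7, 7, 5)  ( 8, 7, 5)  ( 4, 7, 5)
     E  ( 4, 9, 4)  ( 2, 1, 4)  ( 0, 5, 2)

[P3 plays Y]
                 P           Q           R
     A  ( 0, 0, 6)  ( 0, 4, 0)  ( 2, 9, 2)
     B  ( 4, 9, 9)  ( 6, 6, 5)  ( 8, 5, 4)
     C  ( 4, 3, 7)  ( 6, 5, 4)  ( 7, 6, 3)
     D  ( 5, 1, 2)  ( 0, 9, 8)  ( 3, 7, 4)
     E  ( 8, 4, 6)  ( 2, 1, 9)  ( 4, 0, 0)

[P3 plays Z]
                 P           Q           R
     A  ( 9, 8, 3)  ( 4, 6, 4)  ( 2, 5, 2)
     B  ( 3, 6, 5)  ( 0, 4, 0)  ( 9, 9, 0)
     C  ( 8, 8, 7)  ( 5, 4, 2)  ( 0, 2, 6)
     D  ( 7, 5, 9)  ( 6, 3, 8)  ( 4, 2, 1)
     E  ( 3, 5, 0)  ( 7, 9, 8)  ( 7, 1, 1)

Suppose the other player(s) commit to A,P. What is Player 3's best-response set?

P3 best: {X,Y}

u_3(X vs A,P) = 6
u_3(Y vs A,P) = 6
u_3(Z vs A,P) = 3
max payoff 6 at {X,Y}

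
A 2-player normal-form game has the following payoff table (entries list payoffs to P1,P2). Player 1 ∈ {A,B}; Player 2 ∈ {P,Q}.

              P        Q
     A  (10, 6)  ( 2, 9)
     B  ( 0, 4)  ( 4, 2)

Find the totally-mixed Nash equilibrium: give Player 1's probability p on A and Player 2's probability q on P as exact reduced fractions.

P1 indiff ⇒ q·10+(1-q)·2 = q·0+(1-q)·4 ⇒ q(10) = (1-q)(2) ⇒ q = 1/6
P2 indiff ⇒ p·6+(1-p)·4 = p·9+(1-p)·2 ⇒ p(-3) = (1-p)(-2) ⇒ p = 2/5

P1 mixes 2/5 on A; P2 mixes 1/6 on P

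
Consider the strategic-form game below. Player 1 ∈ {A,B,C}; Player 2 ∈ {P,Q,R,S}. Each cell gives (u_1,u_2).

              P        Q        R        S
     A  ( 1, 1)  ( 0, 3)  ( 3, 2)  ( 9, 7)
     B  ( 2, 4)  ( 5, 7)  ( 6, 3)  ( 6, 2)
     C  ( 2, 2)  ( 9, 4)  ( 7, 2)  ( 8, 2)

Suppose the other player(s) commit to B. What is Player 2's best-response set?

u_2(P vs B) = 4
u_2(Q vs B) = 7
u_2(R vs B) = 3
u_2(S vs B) = 2
max payoff 7 at {Q}

argmax u_2 = {Q}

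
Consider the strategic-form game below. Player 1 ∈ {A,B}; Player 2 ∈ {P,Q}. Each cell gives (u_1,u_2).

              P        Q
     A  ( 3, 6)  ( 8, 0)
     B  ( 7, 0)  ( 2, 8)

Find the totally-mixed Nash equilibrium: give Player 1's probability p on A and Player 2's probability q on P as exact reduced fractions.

(p,q) = (4/7, 3/5)

P1 indiff ⇒ q·3+(1-q)·8 = q·7+(1-q)·2 ⇒ q(-4) = (1-q)(-6) ⇒ q = 3/5
P2 indiff ⇒ p·6+(1-p)·0 = p·0+(1-p)·8 ⇒ p(6) = (1-p)(8) ⇒ p = 4/7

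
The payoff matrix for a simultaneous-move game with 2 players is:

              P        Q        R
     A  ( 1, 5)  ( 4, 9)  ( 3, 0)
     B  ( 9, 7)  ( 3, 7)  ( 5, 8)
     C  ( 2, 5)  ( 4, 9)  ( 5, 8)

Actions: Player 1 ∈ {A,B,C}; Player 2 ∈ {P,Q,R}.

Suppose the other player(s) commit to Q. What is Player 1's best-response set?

argmax u_1 = {A,C}

u_1(A vs Q) = 4
u_1(B vs Q) = 3
u_1(C vs Q) = 4
max payoff 4 at {A,C}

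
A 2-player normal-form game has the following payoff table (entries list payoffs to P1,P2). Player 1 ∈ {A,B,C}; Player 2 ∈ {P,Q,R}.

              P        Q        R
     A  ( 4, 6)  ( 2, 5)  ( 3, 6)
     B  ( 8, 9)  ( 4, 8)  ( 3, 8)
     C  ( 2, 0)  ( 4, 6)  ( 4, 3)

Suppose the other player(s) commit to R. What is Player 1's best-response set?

P1 best: {C}

u_1(A vs R) = 3
u_1(B vs R) = 3
u_1(C vs R) = 4
max payoff 4 at {C}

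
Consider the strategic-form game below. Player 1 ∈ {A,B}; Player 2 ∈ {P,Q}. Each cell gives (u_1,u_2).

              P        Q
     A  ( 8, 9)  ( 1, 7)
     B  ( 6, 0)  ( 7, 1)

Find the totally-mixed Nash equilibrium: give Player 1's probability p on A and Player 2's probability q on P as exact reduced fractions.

P1 mixes 1/3 on A; P2 mixes 3/4 on P

P1 indiff ⇒ q·8+(1-q)·1 = q·6+(1-q)·7 ⇒ q(2) = (1-q)(6) ⇒ q = 3/4
P2 indiff ⇒ p·9+(1-p)·0 = p·7+(1-p)·1 ⇒ p(2) = (1-p)(1) ⇒ p = 1/3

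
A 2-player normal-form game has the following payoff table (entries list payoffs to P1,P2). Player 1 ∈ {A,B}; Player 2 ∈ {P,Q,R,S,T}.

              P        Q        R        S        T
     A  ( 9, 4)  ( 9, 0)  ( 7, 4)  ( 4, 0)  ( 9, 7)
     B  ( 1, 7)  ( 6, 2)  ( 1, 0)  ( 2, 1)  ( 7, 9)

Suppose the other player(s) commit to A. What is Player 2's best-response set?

u_2(P vs A) = 4
u_2(Q vs A) = 0
u_2(R vs A) = 4
u_2(S vs A) = 0
u_2(T vs A) = 7
max payoff 7 at {T}

argmax u_2 = {T}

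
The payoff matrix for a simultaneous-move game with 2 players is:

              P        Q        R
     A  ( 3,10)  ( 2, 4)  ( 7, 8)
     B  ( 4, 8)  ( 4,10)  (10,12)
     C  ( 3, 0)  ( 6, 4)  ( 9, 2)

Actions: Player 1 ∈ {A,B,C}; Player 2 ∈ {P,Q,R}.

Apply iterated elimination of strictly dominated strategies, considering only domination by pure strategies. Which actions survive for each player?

Survivors P1:{B,C} P2:{Q,R}

P1 drop A (B beats it: P:4>3 Q:4>2 R:10>7)
P2 drop P (Q beats it: B:10>8 C:4>0)
P1→{B,C} P2→{Q,R}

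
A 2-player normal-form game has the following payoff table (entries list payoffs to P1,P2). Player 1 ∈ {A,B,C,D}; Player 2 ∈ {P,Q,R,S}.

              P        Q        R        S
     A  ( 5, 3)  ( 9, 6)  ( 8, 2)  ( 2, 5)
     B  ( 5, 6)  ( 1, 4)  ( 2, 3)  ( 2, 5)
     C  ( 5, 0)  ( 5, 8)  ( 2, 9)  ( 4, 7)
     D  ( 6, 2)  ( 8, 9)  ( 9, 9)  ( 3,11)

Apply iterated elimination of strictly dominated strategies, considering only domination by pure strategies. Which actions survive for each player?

P1 drop B (D beats it: P:6>5 Q:8>1 R:9>2 S:3>2)
P2 drop P (Q beats it: A:6>3 C:8>0 D:9>2)
P1→{A,C,D} P2→{Q,R,S}

Survivors P1:{A,C,D} P2:{Q,R,S}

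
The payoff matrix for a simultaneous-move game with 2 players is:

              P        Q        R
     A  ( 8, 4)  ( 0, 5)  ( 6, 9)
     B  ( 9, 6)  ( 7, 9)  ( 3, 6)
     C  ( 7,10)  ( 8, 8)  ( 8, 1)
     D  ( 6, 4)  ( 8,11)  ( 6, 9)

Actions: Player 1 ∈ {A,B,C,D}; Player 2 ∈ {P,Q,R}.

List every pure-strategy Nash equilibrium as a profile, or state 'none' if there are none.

(A,P): not NE [P1→B gives 9>8; P2→R gives 9>4]
(A,Q): not NE [P1→D gives 8>0; P2→R gives 9>5]
(A,R): not NE [P1→C gives 8>6]
(B,P): not NE [P2→Q gives 9>6]
(B,Q): not NE [P1→D gives 8>7]
(B,R): not NE [P1→C gives 8>3; P2→Q gives 9>6]
(C,P): not NE [P1→B gives 9>7]
(C,Q): not NE [P2→P gives 10>8]
(C,R): not NE [P2→P gives 10>1]
(D,P): not NE [P1→B gives 9>6; P2→Q gives 11>4]
(D,Q): NE
(D,R): not NE [P1→C gives 8>6; P2→Q gives 11>9]

PSNE = {(D,Q)}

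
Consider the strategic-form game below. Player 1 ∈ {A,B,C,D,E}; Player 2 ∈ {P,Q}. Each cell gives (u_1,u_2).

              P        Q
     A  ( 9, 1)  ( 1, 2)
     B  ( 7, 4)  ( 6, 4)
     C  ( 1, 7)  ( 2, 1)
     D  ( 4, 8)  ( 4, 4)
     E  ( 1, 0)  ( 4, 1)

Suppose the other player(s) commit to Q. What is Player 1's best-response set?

u_1(A vs Q) = 1
u_1(B vs Q) = 6
u_1(C vs Q) = 2
u_1(D vs Q) = 4
u_1(E vs Q) = 4
max payoff 6 at {B}

P1 best: {B}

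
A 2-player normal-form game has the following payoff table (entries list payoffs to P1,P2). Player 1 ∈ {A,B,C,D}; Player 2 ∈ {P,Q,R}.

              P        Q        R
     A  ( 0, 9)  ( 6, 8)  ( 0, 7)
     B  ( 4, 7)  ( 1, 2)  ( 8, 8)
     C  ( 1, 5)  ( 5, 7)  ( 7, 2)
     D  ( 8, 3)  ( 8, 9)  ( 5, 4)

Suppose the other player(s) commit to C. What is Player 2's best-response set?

BR_2 = {Q}

u_2(P vs C) = 5
u_2(Q vs C) = 7
u_2(R vs C) = 2
max payoff 7 at {Q}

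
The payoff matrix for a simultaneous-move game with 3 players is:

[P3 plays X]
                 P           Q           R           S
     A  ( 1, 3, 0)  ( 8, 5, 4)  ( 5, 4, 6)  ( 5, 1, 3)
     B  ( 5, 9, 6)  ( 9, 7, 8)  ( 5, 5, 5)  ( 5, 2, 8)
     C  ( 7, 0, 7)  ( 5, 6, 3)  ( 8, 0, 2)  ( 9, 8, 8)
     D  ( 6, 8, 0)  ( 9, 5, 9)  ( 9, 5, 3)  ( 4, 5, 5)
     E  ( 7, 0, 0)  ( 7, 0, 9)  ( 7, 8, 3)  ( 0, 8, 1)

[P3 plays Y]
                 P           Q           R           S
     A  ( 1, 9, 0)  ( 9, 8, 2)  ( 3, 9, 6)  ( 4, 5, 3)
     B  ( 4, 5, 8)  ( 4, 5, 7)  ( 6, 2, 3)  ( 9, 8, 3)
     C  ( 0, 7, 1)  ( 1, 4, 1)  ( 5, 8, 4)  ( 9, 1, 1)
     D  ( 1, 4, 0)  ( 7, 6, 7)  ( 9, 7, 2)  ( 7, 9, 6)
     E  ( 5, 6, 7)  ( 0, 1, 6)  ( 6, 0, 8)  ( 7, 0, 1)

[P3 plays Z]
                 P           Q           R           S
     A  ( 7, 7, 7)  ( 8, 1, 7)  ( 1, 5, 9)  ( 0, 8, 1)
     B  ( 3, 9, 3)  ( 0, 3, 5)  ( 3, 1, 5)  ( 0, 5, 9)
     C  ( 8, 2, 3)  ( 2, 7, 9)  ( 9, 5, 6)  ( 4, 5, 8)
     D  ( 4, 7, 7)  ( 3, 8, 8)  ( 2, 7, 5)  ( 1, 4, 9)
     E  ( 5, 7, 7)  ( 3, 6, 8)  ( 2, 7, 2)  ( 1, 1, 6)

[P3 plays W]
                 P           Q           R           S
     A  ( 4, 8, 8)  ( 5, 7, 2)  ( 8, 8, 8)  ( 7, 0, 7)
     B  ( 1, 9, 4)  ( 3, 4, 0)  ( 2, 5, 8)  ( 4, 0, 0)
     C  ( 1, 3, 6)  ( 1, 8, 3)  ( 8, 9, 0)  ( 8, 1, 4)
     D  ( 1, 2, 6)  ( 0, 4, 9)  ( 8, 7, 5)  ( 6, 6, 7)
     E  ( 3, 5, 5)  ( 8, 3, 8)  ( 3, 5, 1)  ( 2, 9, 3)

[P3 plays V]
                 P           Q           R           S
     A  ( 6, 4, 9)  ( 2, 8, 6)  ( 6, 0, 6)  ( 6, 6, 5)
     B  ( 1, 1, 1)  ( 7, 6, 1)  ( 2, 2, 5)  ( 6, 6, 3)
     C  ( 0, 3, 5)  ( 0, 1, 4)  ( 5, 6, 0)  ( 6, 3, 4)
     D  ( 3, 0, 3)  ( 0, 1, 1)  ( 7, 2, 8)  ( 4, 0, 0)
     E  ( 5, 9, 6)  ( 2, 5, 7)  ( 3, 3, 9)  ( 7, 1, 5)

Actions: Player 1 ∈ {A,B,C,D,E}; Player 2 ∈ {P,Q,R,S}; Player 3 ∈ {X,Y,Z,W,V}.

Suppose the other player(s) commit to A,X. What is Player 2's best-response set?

u_2(P vs A,X) = 3
u_2(Q vs A,X) = 5
u_2(R vs A,X) = 4
u_2(S vs A,X) = 1
max payoff 5 at {Q}

argmax u_2 = {Q}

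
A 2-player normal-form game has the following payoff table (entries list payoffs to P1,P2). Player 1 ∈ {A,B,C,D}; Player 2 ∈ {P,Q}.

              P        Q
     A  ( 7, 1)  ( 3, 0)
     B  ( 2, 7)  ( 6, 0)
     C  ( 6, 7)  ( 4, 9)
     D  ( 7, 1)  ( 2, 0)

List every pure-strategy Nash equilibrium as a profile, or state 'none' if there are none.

(A,P): NE
(A,Q): not NE [P1→B gives 6>3; P2→P gives 1>0]
(B,P): not NE [P1→D gives 7>2]
(B,Q): not NE [P2→P gives 7>0]
(C,P): not NE [P1→D gives 7>6; P2→Q gives 9>7]
(C,Q): not NE [P1→B gives 6>4]
(D,P): NE
(D,Q): not NE [P1→B gives 6>2; P2→P gives 1>0]

NE set: (A,P), (D,P)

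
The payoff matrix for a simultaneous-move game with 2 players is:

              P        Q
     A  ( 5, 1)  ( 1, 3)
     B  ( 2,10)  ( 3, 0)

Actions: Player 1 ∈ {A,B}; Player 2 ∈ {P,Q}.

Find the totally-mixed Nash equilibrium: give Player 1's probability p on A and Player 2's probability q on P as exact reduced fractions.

P1 indiff ⇒ q·5+(1-q)·1 = q·2+(1-q)·3 ⇒ q(3) = (1-q)(2) ⇒ q = 2/5
P2 indiff ⇒ p·1+(1-p)·10 = p·3+(1-p)·0 ⇒ p(-2) = (1-p)(-10) ⇒ p = 5/6

(p,q) = (5/6, 2/5)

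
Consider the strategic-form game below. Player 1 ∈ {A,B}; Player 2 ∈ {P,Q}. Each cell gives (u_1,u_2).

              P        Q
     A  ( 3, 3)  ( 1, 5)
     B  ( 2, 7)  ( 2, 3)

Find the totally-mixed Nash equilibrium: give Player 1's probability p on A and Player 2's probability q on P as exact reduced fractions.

P1 indiff ⇒ q·3+(1-q)·1 = q·2+(1-q)·2 ⇒ q(1) = (1-q)(1) ⇒ q = 1/2
P2 indiff ⇒ p·3+(1-p)·7 = p·5+(1-p)·3 ⇒ p(-2) = (1-p)(-4) ⇒ p = 2/3

(p,q) = (2/3, 1/2)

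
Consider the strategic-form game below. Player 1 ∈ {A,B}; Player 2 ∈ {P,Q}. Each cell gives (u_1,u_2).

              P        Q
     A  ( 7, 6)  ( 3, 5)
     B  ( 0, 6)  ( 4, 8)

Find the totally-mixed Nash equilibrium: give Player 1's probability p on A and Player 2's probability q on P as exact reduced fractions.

P1 indiff ⇒ q·7+(1-q)·3 = q·0+(1-q)·4 ⇒ q(7) = (1-q)(1) ⇒ q = 1/8
P2 indiff ⇒ p·6+(1-p)·6 = p·5+(1-p)·8 ⇒ p(1) = (1-p)(2) ⇒ p = 2/3

(p,q) = (2/3, 1/8)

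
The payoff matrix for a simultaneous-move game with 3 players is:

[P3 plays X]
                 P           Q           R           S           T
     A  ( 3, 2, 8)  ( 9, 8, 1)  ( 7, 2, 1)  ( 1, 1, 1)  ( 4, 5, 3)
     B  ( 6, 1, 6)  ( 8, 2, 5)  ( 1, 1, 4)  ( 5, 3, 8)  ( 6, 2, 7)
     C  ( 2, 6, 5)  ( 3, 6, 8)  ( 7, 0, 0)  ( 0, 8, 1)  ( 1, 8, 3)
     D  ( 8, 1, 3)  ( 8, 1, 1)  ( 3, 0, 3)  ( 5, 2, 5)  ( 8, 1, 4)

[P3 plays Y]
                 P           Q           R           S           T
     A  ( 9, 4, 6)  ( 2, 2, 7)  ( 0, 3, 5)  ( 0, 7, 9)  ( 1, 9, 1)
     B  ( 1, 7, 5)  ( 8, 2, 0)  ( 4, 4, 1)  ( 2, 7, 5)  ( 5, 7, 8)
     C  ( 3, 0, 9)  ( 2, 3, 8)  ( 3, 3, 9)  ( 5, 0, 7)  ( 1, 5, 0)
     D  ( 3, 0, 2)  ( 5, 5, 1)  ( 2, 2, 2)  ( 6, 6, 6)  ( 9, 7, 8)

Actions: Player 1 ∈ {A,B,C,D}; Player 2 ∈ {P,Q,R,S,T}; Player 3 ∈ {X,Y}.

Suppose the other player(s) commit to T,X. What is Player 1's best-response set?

u_1(A vs T,X) = 4
u_1(B vs T,X) = 6
u_1(C vs T,X) = 1
u_1(D vs T,X) = 8
max payoff 8 at {D}

BR_1 = {D}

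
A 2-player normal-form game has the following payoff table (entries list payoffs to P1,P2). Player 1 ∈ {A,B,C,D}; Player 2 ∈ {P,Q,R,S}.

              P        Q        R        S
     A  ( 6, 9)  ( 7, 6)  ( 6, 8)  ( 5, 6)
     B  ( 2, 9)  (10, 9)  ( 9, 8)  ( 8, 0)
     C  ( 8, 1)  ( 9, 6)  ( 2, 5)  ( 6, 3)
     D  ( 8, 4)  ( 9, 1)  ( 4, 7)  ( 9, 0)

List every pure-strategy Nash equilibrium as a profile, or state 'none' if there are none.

PSNE = {(B,Q)}

(A,P): not NE [P1→D gives 8>6]
(A,Q): not NE [P1→B gives 10>7; P2→P gives 9>6]
(A,R): not NE [P1→B gives 9>6; P2→P gives 9>8]
(A,S): not NE [P1→D gives 9>5; P2→P gives 9>6]
(B,P): not NE [P1→D gives 8>2]
(B,Q): NE
(B,R): not NE [P2→Q gives 9>8]
(B,S): not NE [P1→D gives 9>8; P2→Q gives 9>0]
(C,P): not NE [P2→Q gives 6>1]
(C,Q): not NE [P1→B gives 10>9]
(C,R): not NE [P1→B gives 9>2; P2→Q gives 6>5]
(C,S): not NE [P1→D gives 9>6; P2→Q gives 6>3]
(D,P): not NE [P2→R gives 7>4]
(D,Q): not NE [P1→B gives 10>9; P2→R gives 7>1]
(D,R): not NE [P1→B gives 9>4]
(D,S): not NE [P2→R gives 7>0]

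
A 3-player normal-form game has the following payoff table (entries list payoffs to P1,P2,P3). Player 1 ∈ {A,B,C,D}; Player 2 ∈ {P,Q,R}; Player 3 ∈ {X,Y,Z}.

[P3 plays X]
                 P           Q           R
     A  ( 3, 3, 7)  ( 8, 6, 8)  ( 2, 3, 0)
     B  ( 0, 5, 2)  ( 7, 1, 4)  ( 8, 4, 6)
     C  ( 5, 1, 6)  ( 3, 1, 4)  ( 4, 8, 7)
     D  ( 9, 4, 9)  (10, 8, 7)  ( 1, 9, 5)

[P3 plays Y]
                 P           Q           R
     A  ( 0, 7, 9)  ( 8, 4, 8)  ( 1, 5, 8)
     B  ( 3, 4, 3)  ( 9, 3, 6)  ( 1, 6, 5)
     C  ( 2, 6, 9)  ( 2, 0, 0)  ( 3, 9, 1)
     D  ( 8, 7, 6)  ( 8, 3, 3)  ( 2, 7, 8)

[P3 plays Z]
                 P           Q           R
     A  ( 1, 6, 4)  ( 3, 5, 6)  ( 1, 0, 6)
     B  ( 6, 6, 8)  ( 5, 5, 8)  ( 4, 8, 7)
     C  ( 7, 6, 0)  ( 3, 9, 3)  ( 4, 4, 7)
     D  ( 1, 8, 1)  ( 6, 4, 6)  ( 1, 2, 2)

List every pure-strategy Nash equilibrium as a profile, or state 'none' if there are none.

PSNE = {(B,R,Z)}

(A,P,X): not NE [P1→D gives 9>3; P2→Q gives 6>3; P3→Y gives 9>7]
(A,P,Y): not NE [P1→D gives 8>0]
(A,P,Z): not NE [P1→C gives 7>1; P3→Y gives 9>4]
(A,Q,X): not NE [P1→D gives 10>8]
(A,Q,Y): not NE [P1→B gives 9>8; P2→P gives 7>4]
(A,Q,Z): not NE [P1→D gives 6>3; P2→P gives 6>5; P3→Y gives 8>6]
(A,R,X): not NE [P1→B gives 8>2; P2→Q gives 6>3; P3→Y gives 8>0]
(A,R,Y): not NE [P1→C gives 3>1; P2→P gives 7>5]
(A,R,Z): not NE [P1→C gives 4>1; P2→P gives 6>0; P3→Y gives 8>6]
(B,P,X): not NE [P1→D gives 9>0; P3→Z gives 8>2]
(B,P,Y): not NE [P1→D gives 8>3; P2→R gives 6>4; P3→Z gives 8>3]
(B,P,Z): not NE [P1→C gives 7>6; P2→R gives 8>6]
(B,Q,X): not NE [P1→D gives 10>7; P2→P gives 5>1; P3→Z gives 8>4]
(B,Q,Y): not NE [P2→R gives 6>3; P3→Z gives 8>6]
(B,Q,Z): not NE [P1→D gives 6>5; P2→R gives 8>5]
(B,R,X): not NE [P2→P gives 5>4; P3→Z gives 7>6]
(B,R,Y): not NE [P1→C gives 3>1; P3→Z gives 7>5]
(B,R,Z): NE
(C,P,X): not NE [P1→D gives 9>5; P2→R gives 8>1; P3→Y gives 9>6]
(C,P,Y): not NE [P1→D gives 8>2; P2→R gives 9>6]
(C,P,Z): not NE [P2→Q gives 9>6; P3→Y gives 9>0]
(C,Q,X): not NE [P1→D gives 10>3; P2→R gives 8>1]
(C,Q,Y): not NE [P1→B gives 9>2; P2→R gives 9>0; P3→X gives 4>0]
(C,Q,Z): not NE [P1→D gives 6>3; P3→X gives 4>3]
(C,R,X): not NE [P1→B gives 8>4]
(C,R,Y): not NE [P3→Z gives 7>1]
(C,R,Z): not NE [P2→Q gives 9>4]
(D,P,X): not NE [P2→R gives 9>4]
(D,P,Y): not NE [P3→X gives 9>6]
(D,P,Z): not NE [P1→C gives 7>1; P3→X gives 9>1]
(D,Q,X): not NE [P2→R gives 9>8]
(D,Q,Y): not NE [P1→B gives 9>8; P2→R gives 7>3; P3→X gives 7>3]
(D,Q,Z): not NE [P2→P gives 8>4; P3→X gives 7>6]
(D,R,X): not NE [P1→B gives 8>1; P3→Y gives 8>5]
(D,R,Y): not NE [P1→C gives 3>2]
(D,R,Z): not NE [P1→C gives 4>1; P2→P gives 8>2; P3→Y gives 8>2]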